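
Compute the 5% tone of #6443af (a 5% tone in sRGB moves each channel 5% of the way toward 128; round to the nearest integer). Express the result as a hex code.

#6546ad

#6443af is rgb(100, 67, 175).
Lerp each channel 5% toward 128:
  R: 100 + 0.05×(128−100) = 100 + 1.4 = 101.4 → 101
  G: 67 + 0.05×(128−67) = 67 + 3.05 = 70.05 → 70
  B: 175 − 2.35 = 172.65 → 173
rgb(101, 70, 173) = #6546ad.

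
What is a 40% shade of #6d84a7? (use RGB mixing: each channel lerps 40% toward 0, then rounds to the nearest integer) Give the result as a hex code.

#6d84a7 is rgb(109, 132, 167).
Per channel, c → c + 0.4(0 − c):
  R: 109 + 0.4×(0−109) = 109 − 43.6 = 65.4 → 65
  G: 132 + 0.4×(0−132) = 132 − 52.8 = 79.2 → 79
  B: 167 − 66.8 = 100.2 → 100
rgb(65, 79, 100) = #414f64.

#414f64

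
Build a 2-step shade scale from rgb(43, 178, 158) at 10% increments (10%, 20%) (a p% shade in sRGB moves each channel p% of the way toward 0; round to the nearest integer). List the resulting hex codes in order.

10%: (43 − 4.3 = 38.7→39, 178 − 17.8 = 160.2→160, 158 − 15.8 = 142.2→142) → #27A08E
20%: (43 − 8.6 = 34.4→34, 178 − 35.6 = 142.4→142, 158 − 31.6 = 126.4→126) → #228E7E

#27A08E, #228E7E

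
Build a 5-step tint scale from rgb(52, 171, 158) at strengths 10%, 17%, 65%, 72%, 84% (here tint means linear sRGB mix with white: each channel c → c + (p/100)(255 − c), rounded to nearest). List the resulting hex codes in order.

#48B3A8, #57B9AE, #B8E2DD, #C6E7E4, #DFF2EF

10%: (52 + 20.3 = 72.3→72, 171 + 8.4 = 179.4→179, 158 + 9.7 = 167.7→168) → #48B3A8
17%: (52 + 34.51 = 86.51→87, 171 + 14.28 = 185.28→185, 158 + 16.49 = 174.49→174) → #57B9AE
65%: (52 + 131.95 = 183.95→184, 171 + 54.6 = 225.6→226, 158 + 63.05 = 221.05→221) → #B8E2DD
72%: (52 + 146.16 = 198.16→198, 171 + 60.48 = 231.48→231, 158 + 69.84 = 227.84→228) → #C6E7E4
84%: (52 + 170.52 = 222.52→223, 171 + 70.56 = 241.56→242, 158 + 81.48 = 239.48→239) → #DFF2EF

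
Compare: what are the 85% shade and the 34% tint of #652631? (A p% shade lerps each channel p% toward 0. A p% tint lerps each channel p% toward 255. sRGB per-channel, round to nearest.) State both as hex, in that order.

#0F0607, #997077

#652631 is rgb(101, 38, 49).
85% shade:
  R: 101 + 0.85×(0−101) = 101 − 85.85 = 15.15 → 15
  G: 38 − 32.3 = 5.7 → 6
  B: 49 − 41.65 = 7.35 → 7
  → #0F0607
34% tint:
  R: 101 + 0.34×(255−101) = 101 + 52.36 = 153.36 → 153
  G: 38 + 0.34×(255−38) = 38 + 73.78 = 111.78 → 112
  B: 49 + 0.34×(255−49) = 49 + 70.04 = 119.04 → 119
  → #997077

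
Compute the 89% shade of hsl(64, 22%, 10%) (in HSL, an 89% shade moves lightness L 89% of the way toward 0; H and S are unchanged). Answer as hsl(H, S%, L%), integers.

hsl(64, 22%, 1%)

L moves 89% from 10 toward 0: 10 − 8.9 = 1.1 → 1.
H and S are unchanged.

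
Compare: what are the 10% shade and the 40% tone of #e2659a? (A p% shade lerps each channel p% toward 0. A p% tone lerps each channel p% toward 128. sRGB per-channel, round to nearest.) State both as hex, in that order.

#cb5b8b, #bb7090

#e2659a is rgb(226, 101, 154).
10% shade:
  R: 226 + 0.1×(0−226) = 226 − 22.6 = 203.4 → 203
  G: 101 + 0.1×(0−101) = 101 − 10.1 = 90.9 → 91
  B: 154 + 0.1×(0−154) = 154 − 15.4 = 138.6 → 139
  → #cb5b8b
40% tone:
  R: 226 + 0.4×(128−226) = 226 − 39.2 = 186.8 → 187
  G: 101 + 0.4×(128−101) = 101 + 10.8 = 111.8 → 112
  B: 154 + 0.4×(128−154) = 154 − 10.4 = 143.6 → 144
  → #bb7090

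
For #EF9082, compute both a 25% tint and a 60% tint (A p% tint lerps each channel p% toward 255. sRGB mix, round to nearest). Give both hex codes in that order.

#EF9082 is rgb(239, 144, 130).
25% tint:
  R: 239 + 0.25×(255−239) = 239 + 4 = 243 → 243
  G: 144 + 27.75 = 171.75 → 172
  B: 130 + 0.25×(255−130) = 130 + 31.25 = 161.25 → 161
  → #F3ACA1
60% tint:
  R: 239 + 0.6×(255−239) = 239 + 9.6 = 248.6 → 249
  G: 144 + 66.6 = 210.6 → 211
  B: 130 + 0.6×(255−130) = 130 + 75 = 205 → 205
  → #F9D3CD

#F3ACA1, #F9D3CD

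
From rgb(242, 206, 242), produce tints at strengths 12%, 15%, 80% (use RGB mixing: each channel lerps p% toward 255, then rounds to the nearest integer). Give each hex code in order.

12%: (242 + 1.56 = 243.56→244, 206 + 5.88 = 211.88→212, 242 + 1.56 = 243.56→244) → #F4D4F4
15%: (242 + 1.95 = 243.95→244, 206 + 7.35 = 213.35→213, 242 + 1.95 = 243.95→244) → #F4D5F4
80%: (242 + 10.4 = 252.4→252, 206 + 39.2 = 245.2→245, 242 + 10.4 = 252.4→252) → #FCF5FC

#F4D4F4, #F4D5F4, #FCF5FC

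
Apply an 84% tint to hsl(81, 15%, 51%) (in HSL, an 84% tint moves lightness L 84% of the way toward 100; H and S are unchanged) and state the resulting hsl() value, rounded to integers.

L moves 84% from 51 toward 100: 51 + 41.16 = 92.16 → 92.
H and S are unchanged.

hsl(81, 15%, 92%)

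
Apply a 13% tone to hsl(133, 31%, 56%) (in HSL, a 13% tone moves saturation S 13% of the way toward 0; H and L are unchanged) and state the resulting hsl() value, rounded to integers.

hsl(133, 27%, 56%)

S moves 13% from 31 toward 0: 31 − 4.03 = 26.97 → 27.
H and L are unchanged.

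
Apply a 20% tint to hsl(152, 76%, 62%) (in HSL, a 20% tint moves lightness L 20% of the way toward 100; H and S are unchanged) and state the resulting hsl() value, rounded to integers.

hsl(152, 76%, 70%)

L moves 20% from 62 toward 100: 62 + 7.6 = 69.6 → 70.
H and S are unchanged.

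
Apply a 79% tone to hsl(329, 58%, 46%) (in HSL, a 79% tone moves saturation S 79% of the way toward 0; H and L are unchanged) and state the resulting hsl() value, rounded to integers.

S moves 79% from 58 toward 0: 58 − 45.82 = 12.18 → 12.
H and L are unchanged.

hsl(329, 12%, 46%)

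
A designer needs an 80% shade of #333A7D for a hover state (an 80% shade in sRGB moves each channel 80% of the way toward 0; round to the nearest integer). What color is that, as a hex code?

#0A0C19

#333A7D is rgb(51, 58, 125).
An 80% shade moves each channel 80% toward 0:
  R: 51 − 40.8 = 10.2 → 10
  G: 58 − 46.4 = 11.6 → 12
  B: 125 − 100 = 25 → 25
rgb(10, 12, 25) = #0A0C19.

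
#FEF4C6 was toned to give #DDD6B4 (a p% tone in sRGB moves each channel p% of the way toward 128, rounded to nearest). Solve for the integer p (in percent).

26%

#FEF4C6 is rgb(254, 244, 198); #DDD6B4 is rgb(221, 214, 180).
On the R channel (widest range): 221 ≈ 254 + (p/100)(128 − 254), so p ≈ 100×(221 − 254)/(128 − 254) = -3300/-126 = 26.19.
p = 26 reproduces all three channels after rounding.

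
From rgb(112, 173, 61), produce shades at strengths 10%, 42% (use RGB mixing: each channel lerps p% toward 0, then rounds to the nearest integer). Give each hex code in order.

10%: (112 − 11.2 = 100.8→101, 173 − 17.3 = 155.7→156, 61 − 6.1 = 54.9→55) → #659C37
42%: (112 − 47.04 = 64.96→65, 173 − 72.66 = 100.34→100, 61 − 25.62 = 35.38→35) → #416423

#659C37, #416423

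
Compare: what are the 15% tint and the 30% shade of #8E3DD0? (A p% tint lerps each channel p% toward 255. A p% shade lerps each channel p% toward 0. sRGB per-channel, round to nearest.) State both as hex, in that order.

#8E3DD0 is rgb(142, 61, 208).
15% tint:
  R: 142 + 0.15×(255−142) = 142 + 16.95 = 158.95 → 159
  G: 61 + 29.1 = 90.1 → 90
  B: 208 + 0.15×(255−208) = 208 + 7.05 = 215.05 → 215
  → #9F5AD7
30% shade:
  R: 142 − 42.6 = 99.4 → 99
  G: 61 − 18.3 = 42.7 → 43
  B: 208 + 0.3×(0−208) = 208 − 62.4 = 145.6 → 146
  → #632B92

#9F5AD7, #632B92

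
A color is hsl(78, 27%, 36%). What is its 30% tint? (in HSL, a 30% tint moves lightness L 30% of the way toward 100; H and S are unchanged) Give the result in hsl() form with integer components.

hsl(78, 27%, 55%)

L moves 30% from 36 toward 100: 36 + 19.2 = 55.2 → 55.
H and S are unchanged.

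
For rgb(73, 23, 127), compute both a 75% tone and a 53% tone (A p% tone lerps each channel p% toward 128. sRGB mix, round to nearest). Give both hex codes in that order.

75% tone:
  R: 73 + 41.25 = 114.25 → 114
  G: 23 + 78.75 = 101.75 → 102
  B: 127 + 0.75 = 127.75 → 128
  → #726680
53% tone:
  R: 73 + 0.53×(128−73) = 73 + 29.15 = 102.15 → 102
  G: 23 + 0.53×(128−23) = 23 + 55.65 = 78.65 → 79
  B: 127 + 0.53 = 127.53 → 128
  → #664F80

#726680, #664F80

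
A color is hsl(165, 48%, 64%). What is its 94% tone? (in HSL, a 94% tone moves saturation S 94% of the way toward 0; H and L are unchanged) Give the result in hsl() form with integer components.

hsl(165, 3%, 64%)

S moves 94% from 48 toward 0: 48 − 45.12 = 2.88 → 3.
H and L are unchanged.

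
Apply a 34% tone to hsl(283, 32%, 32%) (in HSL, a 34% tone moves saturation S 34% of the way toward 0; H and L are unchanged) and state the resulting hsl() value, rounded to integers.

S moves 34% from 32 toward 0: 32 − 10.88 = 21.12 → 21.
H and L are unchanged.

hsl(283, 21%, 32%)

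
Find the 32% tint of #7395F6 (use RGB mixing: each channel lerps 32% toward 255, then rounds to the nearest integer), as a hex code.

#A0B7F9

#7395F6 is rgb(115, 149, 246).
Lerp each channel 32% toward 255:
  R: 115 + 0.32×(255−115) = 115 + 44.8 = 159.8 → 160
  G: 149 + 0.32×(255−149) = 149 + 33.92 = 182.92 → 183
  B: 246 + 0.32×(255−246) = 246 + 2.88 = 248.88 → 249
rgb(160, 183, 249) = #A0B7F9.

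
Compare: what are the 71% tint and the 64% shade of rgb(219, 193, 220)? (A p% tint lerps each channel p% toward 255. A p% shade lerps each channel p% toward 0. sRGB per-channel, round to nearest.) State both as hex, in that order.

71% tint:
  R: 219 + 0.71×(255−219) = 219 + 25.56 = 244.56 → 245
  G: 193 + 0.71×(255−193) = 193 + 44.02 = 237.02 → 237
  B: 220 + 24.85 = 244.85 → 245
  → #F5EDF5
64% shade:
  R: 219 + 0.64×(0−219) = 219 − 140.16 = 78.84 → 79
  G: 193 + 0.64×(0−193) = 193 − 123.52 = 69.48 → 69
  B: 220 + 0.64×(0−220) = 220 − 140.8 = 79.2 → 79
  → #4F454F

#F5EDF5, #4F454F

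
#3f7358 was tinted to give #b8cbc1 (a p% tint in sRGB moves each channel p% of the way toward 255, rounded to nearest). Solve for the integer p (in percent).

#3f7358 is rgb(63, 115, 88); #b8cbc1 is rgb(184, 203, 193).
On the R channel (widest range): 184 ≈ 63 + (p/100)(255 − 63), so p ≈ 100×(184 − 63)/(255 − 63) = 12100/192 = 63.02.
p = 63 reproduces all three channels after rounding.

63%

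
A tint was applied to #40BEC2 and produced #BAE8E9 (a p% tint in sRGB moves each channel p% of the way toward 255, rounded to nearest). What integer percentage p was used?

64%

#40BEC2 is rgb(64, 190, 194); #BAE8E9 is rgb(186, 232, 233).
On the R channel (widest range): 186 ≈ 64 + (p/100)(255 − 64), so p ≈ 100×(186 − 64)/(255 − 64) = 12200/191 = 63.87.
p = 64 reproduces all three channels after rounding.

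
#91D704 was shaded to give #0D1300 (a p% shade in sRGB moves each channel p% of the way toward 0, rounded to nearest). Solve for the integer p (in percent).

#91D704 is rgb(145, 215, 4); #0D1300 is rgb(13, 19, 0).
On the G channel (widest range): 19 ≈ 215 + (p/100)(0 − 215), so p ≈ 100×(19 − 215)/(0 − 215) = -19600/-215 = 91.16.
p = 91 reproduces all three channels after rounding.

91%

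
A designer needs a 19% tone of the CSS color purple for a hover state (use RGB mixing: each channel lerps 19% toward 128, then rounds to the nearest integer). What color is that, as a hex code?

CSS purple is rgb(128, 0, 128).
Lerp each channel 19% toward 128:
  R: 128 + 0.19×(128−128) = 128 + 0 = 128 → 128
  G: 0 + 0.19×(128−0) = 0 + 24.32 = 24.32 → 24
  B: 128 + 0 = 128 → 128
rgb(128, 24, 128) = #801880.

#801880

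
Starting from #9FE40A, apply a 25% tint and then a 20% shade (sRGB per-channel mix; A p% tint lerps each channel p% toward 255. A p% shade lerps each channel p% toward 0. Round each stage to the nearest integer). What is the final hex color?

#92BC39

#9FE40A is rgb(159, 228, 10).
Per channel, c → c + 0.25(255 − c):
  R: 159 + 0.25×(255−159) = 159 + 24 = 183 → 183
  G: 228 + 6.75 = 234.75 → 235
  B: 10 + 61.25 = 71.25 → 71
After the tint: rgb(183, 235, 71) = #B7EB47.
A 20% shade moves each channel 20% toward 0:
  R: 183 + 0.2×(0−183) = 183 − 36.6 = 146.4 → 146
  G: 235 + 0.2×(0−235) = 235 − 47 = 188 → 188
  B: 71 − 14.2 = 56.8 → 57
rgb(146, 188, 57) = #92BC39.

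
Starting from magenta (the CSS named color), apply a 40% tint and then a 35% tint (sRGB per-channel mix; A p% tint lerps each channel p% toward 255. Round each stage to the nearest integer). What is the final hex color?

CSS magenta is rgb(255, 0, 255).
Lerp each channel 40% toward 255:
  R: 255 + 0 = 255 → 255
  G: 0 + 0.4×(255−0) = 0 + 102 = 102 → 102
  B: 255 + 0.4×(255−255) = 255 + 0 = 255 → 255
After the tint: rgb(255, 102, 255) = #ff66ff.
Lerp each channel 35% toward 255:
  R: 255 + 0.35×(255−255) = 255 + 0 = 255 → 255
  G: 102 + 0.35×(255−102) = 102 + 53.55 = 155.55 → 156
  B: 255 + 0 = 255 → 255
rgb(255, 156, 255) = #ff9cff.

#ff9cff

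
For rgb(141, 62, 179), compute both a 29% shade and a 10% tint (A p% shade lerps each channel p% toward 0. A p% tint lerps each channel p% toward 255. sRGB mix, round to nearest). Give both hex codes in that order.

29% shade:
  R: 141 + 0.29×(0−141) = 141 − 40.89 = 100.11 → 100
  G: 62 + 0.29×(0−62) = 62 − 17.98 = 44.02 → 44
  B: 179 + 0.29×(0−179) = 179 − 51.91 = 127.09 → 127
  → #642c7f
10% tint:
  R: 141 + 0.1×(255−141) = 141 + 11.4 = 152.4 → 152
  G: 62 + 0.1×(255−62) = 62 + 19.3 = 81.3 → 81
  B: 179 + 7.6 = 186.6 → 187
  → #9851bb

#642c7f, #9851bb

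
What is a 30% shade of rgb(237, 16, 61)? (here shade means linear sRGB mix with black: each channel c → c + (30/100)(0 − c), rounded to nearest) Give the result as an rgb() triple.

A 30% shade moves each channel 30% toward 0:
  R: 237 − 71.1 = 165.9 → 166
  G: 16 + 0.3×(0−16) = 16 − 4.8 = 11.2 → 11
  B: 61 + 0.3×(0−61) = 61 − 18.3 = 42.7 → 43

rgb(166, 11, 43)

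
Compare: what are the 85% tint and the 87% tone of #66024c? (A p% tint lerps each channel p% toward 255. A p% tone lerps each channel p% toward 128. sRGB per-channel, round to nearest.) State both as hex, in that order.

#66024c is rgb(102, 2, 76).
85% tint:
  R: 102 + 130.05 = 232.05 → 232
  G: 2 + 0.85×(255−2) = 2 + 215.05 = 217.05 → 217
  B: 76 + 0.85×(255−76) = 76 + 152.15 = 228.15 → 228
  → #e8d9e4
87% tone:
  R: 102 + 22.62 = 124.62 → 125
  G: 2 + 109.62 = 111.62 → 112
  B: 76 + 0.87×(128−76) = 76 + 45.24 = 121.24 → 121
  → #7d7079

#e8d9e4, #7d7079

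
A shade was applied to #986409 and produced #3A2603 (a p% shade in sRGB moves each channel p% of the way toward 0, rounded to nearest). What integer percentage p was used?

62%

#986409 is rgb(152, 100, 9); #3A2603 is rgb(58, 38, 3).
On the R channel (widest range): 58 ≈ 152 + (p/100)(0 − 152), so p ≈ 100×(58 − 152)/(0 − 152) = -9400/-152 = 61.84.
p = 62 reproduces all three channels after rounding.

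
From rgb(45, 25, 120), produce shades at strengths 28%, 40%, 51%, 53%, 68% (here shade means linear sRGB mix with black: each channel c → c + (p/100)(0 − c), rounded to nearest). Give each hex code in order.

#201256, #1B0F48, #160C3B, #150C38, #0E0826

28%: (45 − 12.6 = 32.4→32, 25 − 7 = 18→18, 120 − 33.6 = 86.4→86) → #201256
40%: (45 − 18 = 27→27, 25 − 10 = 15→15, 120 − 48 = 72→72) → #1B0F48
51%: (45 − 22.95 = 22.05→22, 25 − 12.75 = 12.25→12, 120 − 61.2 = 58.8→59) → #160C3B
53%: (45 − 23.85 = 21.15→21, 25 − 13.25 = 11.75→12, 120 − 63.6 = 56.4→56) → #150C38
68%: (45 − 30.6 = 14.4→14, 25 − 17 = 8→8, 120 − 81.6 = 38.4→38) → #0E0826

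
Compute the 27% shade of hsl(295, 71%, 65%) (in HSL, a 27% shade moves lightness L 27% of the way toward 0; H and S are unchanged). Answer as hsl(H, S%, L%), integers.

L moves 27% from 65 toward 0: 65 − 17.55 = 47.45 → 47.
H and S are unchanged.

hsl(295, 71%, 47%)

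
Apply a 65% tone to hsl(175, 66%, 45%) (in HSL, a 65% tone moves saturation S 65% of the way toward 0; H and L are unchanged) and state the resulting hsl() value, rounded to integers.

S moves 65% from 66 toward 0: 66 − 42.9 = 23.1 → 23.
H and L are unchanged.

hsl(175, 23%, 45%)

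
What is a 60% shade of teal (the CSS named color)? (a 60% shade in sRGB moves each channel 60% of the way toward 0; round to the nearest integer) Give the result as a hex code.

CSS teal is rgb(0, 128, 128).
A 60% shade moves each channel 60% toward 0:
  R: 0 + 0 = 0 → 0
  G: 128 + 0.6×(0−128) = 128 − 76.8 = 51.2 → 51
  B: 128 + 0.6×(0−128) = 128 − 76.8 = 51.2 → 51
rgb(0, 51, 51) = #003333.

#003333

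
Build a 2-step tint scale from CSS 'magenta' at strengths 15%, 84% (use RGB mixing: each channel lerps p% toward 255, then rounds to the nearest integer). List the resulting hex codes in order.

#FF26FF, #FFD6FF

CSS magenta is rgb(255, 0, 255).
15%: (255→255, 0 + 38.25 = 38.25→38, 255→255) → #FF26FF
84%: (255→255, 0 + 214.2 = 214.2→214, 255→255) → #FFD6FF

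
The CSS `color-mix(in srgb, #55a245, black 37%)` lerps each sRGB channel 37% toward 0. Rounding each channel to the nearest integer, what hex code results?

#36662b

#55a245 is rgb(85, 162, 69).
Per channel, c → c + 0.37(0 − c):
  R: 85 − 31.45 = 53.55 → 54
  G: 162 + 0.37×(0−162) = 162 − 59.94 = 102.06 → 102
  B: 69 − 25.53 = 43.47 → 43
rgb(54, 102, 43) = #36662b.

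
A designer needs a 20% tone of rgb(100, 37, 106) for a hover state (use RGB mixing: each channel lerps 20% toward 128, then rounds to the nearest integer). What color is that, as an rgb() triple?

Per channel, c → c + 0.2(128 − c):
  R: 100 + 0.2×(128−100) = 100 + 5.6 = 105.6 → 106
  G: 37 + 0.2×(128−37) = 37 + 18.2 = 55.2 → 55
  B: 106 + 0.2×(128−106) = 106 + 4.4 = 110.4 → 110

rgb(106, 55, 110)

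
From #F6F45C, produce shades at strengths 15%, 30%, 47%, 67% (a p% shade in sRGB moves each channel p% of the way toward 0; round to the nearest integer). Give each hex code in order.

#F6F45C is rgb(246, 244, 92).
15%: (246 − 36.9 = 209.1→209, 244 − 36.6 = 207.4→207, 92 − 13.8 = 78.2→78) → #D1CF4E
30%: (246 − 73.8 = 172.2→172, 244 − 73.2 = 170.8→171, 92 − 27.6 = 64.4→64) → #ACAB40
47%: (246 − 115.62 = 130.38→130, 244 − 114.68 = 129.32→129, 92 − 43.24 = 48.76→49) → #828131
67%: (246 − 164.82 = 81.18→81, 244 − 163.48 = 80.52→81, 92 − 61.64 = 30.36→30) → #51511E

#D1CF4E, #ACAB40, #828131, #51511E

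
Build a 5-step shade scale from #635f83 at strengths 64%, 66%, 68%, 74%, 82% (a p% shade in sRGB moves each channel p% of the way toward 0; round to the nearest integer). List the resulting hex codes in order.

#635f83 is rgb(99, 95, 131).
64%: (99 − 63.36 = 35.64→36, 95 − 60.8 = 34.2→34, 131 − 83.84 = 47.16→47) → #24222f
66%: (99 − 65.34 = 33.66→34, 95 − 62.7 = 32.3→32, 131 − 86.46 = 44.54→45) → #22202d
68%: (99 − 67.32 = 31.68→32, 95 − 64.6 = 30.4→30, 131 − 89.08 = 41.92→42) → #201e2a
74%: (99 − 73.26 = 25.74→26, 95 − 70.3 = 24.7→25, 131 − 96.94 = 34.06→34) → #1a1922
82%: (99 − 81.18 = 17.82→18, 95 − 77.9 = 17.1→17, 131 − 107.42 = 23.58→24) → #121118

#24222f, #22202d, #201e2a, #1a1922, #121118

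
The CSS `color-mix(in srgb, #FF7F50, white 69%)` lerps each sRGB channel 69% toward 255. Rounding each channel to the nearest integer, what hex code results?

#FF7F50 is rgb(255, 127, 80).
A 69% tint moves each channel 69% toward 255:
  R: 255 + 0.69×(255−255) = 255 + 0 = 255 → 255
  G: 127 + 88.32 = 215.32 → 215
  B: 80 + 120.75 = 200.75 → 201
rgb(255, 215, 201) = #FFD7C9.

#FFD7C9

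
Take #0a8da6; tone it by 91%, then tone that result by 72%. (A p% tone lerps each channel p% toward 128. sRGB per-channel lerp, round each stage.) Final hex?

#7d8081

#0a8da6 is rgb(10, 141, 166).
Lerp each channel 91% toward 128:
  R: 10 + 107.38 = 117.38 → 117
  G: 141 + 0.91×(128−141) = 141 − 11.83 = 129.17 → 129
  B: 166 + 0.91×(128−166) = 166 − 34.58 = 131.42 → 131
After the tone: rgb(117, 129, 131) = #758183.
A 72% tone moves each channel 72% toward 128:
  R: 117 + 7.92 = 124.92 → 125
  G: 129 − 0.72 = 128.28 → 128
  B: 131 − 2.16 = 128.84 → 129
rgb(125, 128, 129) = #7d8081.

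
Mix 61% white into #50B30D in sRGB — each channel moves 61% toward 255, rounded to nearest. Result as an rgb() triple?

rgb(187, 225, 161)

#50B30D is rgb(80, 179, 13).
Lerp each channel 61% toward 255:
  R: 80 + 0.61×(255−80) = 80 + 106.75 = 186.75 → 187
  G: 179 + 46.36 = 225.36 → 225
  B: 13 + 0.61×(255−13) = 13 + 147.62 = 160.62 → 161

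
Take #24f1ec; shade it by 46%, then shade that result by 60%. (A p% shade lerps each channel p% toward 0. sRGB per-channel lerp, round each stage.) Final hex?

#24f1ec is rgb(36, 241, 236).
Lerp each channel 46% toward 0:
  R: 36 − 16.56 = 19.44 → 19
  G: 241 + 0.46×(0−241) = 241 − 110.86 = 130.14 → 130
  B: 236 − 108.56 = 127.44 → 127
After the shade: rgb(19, 130, 127) = #13827f.
Per channel, c → c + 0.6(0 − c):
  R: 19 − 11.4 = 7.6 → 8
  G: 130 + 0.6×(0−130) = 130 − 78 = 52 → 52
  B: 127 + 0.6×(0−127) = 127 − 76.2 = 50.8 → 51
rgb(8, 52, 51) = #083433.

#083433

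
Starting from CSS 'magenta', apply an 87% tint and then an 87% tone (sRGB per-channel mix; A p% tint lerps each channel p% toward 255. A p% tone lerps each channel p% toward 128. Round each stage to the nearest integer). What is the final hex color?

CSS magenta is rgb(255, 0, 255).
Per channel, c → c + 0.87(255 − c):
  R: 255 + 0.87×(255−255) = 255 + 0 = 255 → 255
  G: 0 + 221.85 = 221.85 → 222
  B: 255 + 0 = 255 → 255
After the tint: rgb(255, 222, 255) = #ffdeff.
An 87% tone moves each channel 87% toward 128:
  R: 255 + 0.87×(128−255) = 255 − 110.49 = 144.51 → 145
  G: 222 + 0.87×(128−222) = 222 − 81.78 = 140.22 → 140
  B: 255 − 110.49 = 144.51 → 145
rgb(145, 140, 145) = #918c91.

#918c91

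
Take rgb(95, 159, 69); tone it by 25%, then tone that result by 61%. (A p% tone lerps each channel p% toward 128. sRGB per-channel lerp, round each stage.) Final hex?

Lerp each channel 25% toward 128:
  R: 95 + 0.25×(128−95) = 95 + 8.25 = 103.25 → 103
  G: 159 − 7.75 = 151.25 → 151
  B: 69 + 14.75 = 83.75 → 84
After the tone: rgb(103, 151, 84) = #679754.
Per channel, c → c + 0.61(128 − c):
  R: 103 + 0.61×(128−103) = 103 + 15.25 = 118.25 → 118
  G: 151 − 14.03 = 136.97 → 137
  B: 84 + 0.61×(128−84) = 84 + 26.84 = 110.84 → 111
rgb(118, 137, 111) = #76896F.

#76896F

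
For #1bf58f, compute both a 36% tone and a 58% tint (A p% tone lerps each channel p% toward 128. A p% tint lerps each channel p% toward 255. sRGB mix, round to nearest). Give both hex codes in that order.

#3fcb8a, #9ffbd0

#1bf58f is rgb(27, 245, 143).
36% tone:
  R: 27 + 36.36 = 63.36 → 63
  G: 245 + 0.36×(128−245) = 245 − 42.12 = 202.88 → 203
  B: 143 + 0.36×(128−143) = 143 − 5.4 = 137.6 → 138
  → #3fcb8a
58% tint:
  R: 27 + 0.58×(255−27) = 27 + 132.24 = 159.24 → 159
  G: 245 + 0.58×(255−245) = 245 + 5.8 = 250.8 → 251
  B: 143 + 64.96 = 207.96 → 208
  → #9ffbd0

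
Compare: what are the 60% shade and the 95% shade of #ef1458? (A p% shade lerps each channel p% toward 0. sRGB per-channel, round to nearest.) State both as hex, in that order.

#600823, #0c0104

#ef1458 is rgb(239, 20, 88).
60% shade:
  R: 239 + 0.6×(0−239) = 239 − 143.4 = 95.6 → 96
  G: 20 + 0.6×(0−20) = 20 − 12 = 8 → 8
  B: 88 + 0.6×(0−88) = 88 − 52.8 = 35.2 → 35
  → #600823
95% shade:
  R: 239 + 0.95×(0−239) = 239 − 227.05 = 11.95 → 12
  G: 20 + 0.95×(0−20) = 20 − 19 = 1 → 1
  B: 88 − 83.6 = 4.4 → 4
  → #0c0104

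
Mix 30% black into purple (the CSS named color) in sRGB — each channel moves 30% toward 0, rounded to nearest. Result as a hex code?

#5a005a

CSS purple is rgb(128, 0, 128).
Lerp each channel 30% toward 0:
  R: 128 + 0.3×(0−128) = 128 − 38.4 = 89.6 → 90
  G: 0 + 0 = 0 → 0
  B: 128 + 0.3×(0−128) = 128 − 38.4 = 89.6 → 90
rgb(90, 0, 90) = #5a005a.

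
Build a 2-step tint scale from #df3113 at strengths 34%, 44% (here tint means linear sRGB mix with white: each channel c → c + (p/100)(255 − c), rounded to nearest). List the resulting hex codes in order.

#df3113 is rgb(223, 49, 19).
34%: (223 + 10.88 = 233.88→234, 49 + 70.04 = 119.04→119, 19 + 80.24 = 99.24→99) → #ea7763
44%: (223 + 14.08 = 237.08→237, 49 + 90.64 = 139.64→140, 19 + 103.84 = 122.84→123) → #ed8c7b

#ea7763, #ed8c7b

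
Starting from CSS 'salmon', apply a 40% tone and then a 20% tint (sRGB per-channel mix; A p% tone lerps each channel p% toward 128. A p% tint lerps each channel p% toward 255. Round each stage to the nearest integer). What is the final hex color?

CSS salmon is rgb(250, 128, 114).
Lerp each channel 40% toward 128:
  R: 250 + 0.4×(128−250) = 250 − 48.8 = 201.2 → 201
  G: 128 + 0.4×(128−128) = 128 + 0 = 128 → 128
  B: 114 + 0.4×(128−114) = 114 + 5.6 = 119.6 → 120
After the tone: rgb(201, 128, 120) = #C98078.
Per channel, c → c + 0.2(255 − c):
  R: 201 + 10.8 = 211.8 → 212
  G: 128 + 0.2×(255−128) = 128 + 25.4 = 153.4 → 153
  B: 120 + 27 = 147 → 147
rgb(212, 153, 147) = #D49993.

#D49993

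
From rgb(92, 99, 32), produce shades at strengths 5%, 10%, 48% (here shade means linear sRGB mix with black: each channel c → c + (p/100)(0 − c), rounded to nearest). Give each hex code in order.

5%: (92 − 4.6 = 87.4→87, 99 − 4.95 = 94.05→94, 32 − 1.6 = 30.4→30) → #575e1e
10%: (92 − 9.2 = 82.8→83, 99 − 9.9 = 89.1→89, 32 − 3.2 = 28.8→29) → #53591d
48%: (92 − 44.16 = 47.84→48, 99 − 47.52 = 51.48→51, 32 − 15.36 = 16.64→17) → #303311

#575e1e, #53591d, #303311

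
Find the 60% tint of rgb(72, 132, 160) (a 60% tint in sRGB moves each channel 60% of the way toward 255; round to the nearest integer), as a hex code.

#B6CED9

Per channel, c → c + 0.6(255 − c):
  R: 72 + 0.6×(255−72) = 72 + 109.8 = 181.8 → 182
  G: 132 + 0.6×(255−132) = 132 + 73.8 = 205.8 → 206
  B: 160 + 57 = 217 → 217
rgb(182, 206, 217) = #B6CED9.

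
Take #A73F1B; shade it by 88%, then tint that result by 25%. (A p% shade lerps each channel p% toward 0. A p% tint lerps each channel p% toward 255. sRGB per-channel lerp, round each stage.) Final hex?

#A73F1B is rgb(167, 63, 27).
Lerp each channel 88% toward 0:
  R: 167 + 0.88×(0−167) = 167 − 146.96 = 20.04 → 20
  G: 63 + 0.88×(0−63) = 63 − 55.44 = 7.56 → 8
  B: 27 − 23.76 = 3.24 → 3
After the shade: rgb(20, 8, 3) = #140803.
A 25% tint moves each channel 25% toward 255:
  R: 20 + 0.25×(255−20) = 20 + 58.75 = 78.75 → 79
  G: 8 + 0.25×(255−8) = 8 + 61.75 = 69.75 → 70
  B: 3 + 0.25×(255−3) = 3 + 63 = 66 → 66
rgb(79, 70, 66) = #4F4642.

#4F4642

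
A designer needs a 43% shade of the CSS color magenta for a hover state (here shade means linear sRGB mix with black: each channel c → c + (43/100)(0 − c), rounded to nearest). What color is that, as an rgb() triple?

CSS magenta is rgb(255, 0, 255).
Lerp each channel 43% toward 0:
  R: 255 − 109.65 = 145.35 → 145
  G: 0 + 0 = 0 → 0
  B: 255 − 109.65 = 145.35 → 145

rgb(145, 0, 145)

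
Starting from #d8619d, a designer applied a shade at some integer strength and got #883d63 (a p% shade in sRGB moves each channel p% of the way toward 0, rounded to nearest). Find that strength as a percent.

#d8619d is rgb(216, 97, 157); #883d63 is rgb(136, 61, 99).
On the R channel (widest range): 136 ≈ 216 + (p/100)(0 − 216), so p ≈ 100×(136 − 216)/(0 − 216) = -8000/-216 = 37.04.
p = 37 reproduces all three channels after rounding.

37%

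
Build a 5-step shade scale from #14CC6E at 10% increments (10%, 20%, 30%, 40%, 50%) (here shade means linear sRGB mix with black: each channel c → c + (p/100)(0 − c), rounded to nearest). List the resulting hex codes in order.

#12B863, #10A358, #0E8F4D, #0C7A42, #0A6637

#14CC6E is rgb(20, 204, 110).
10%: (20 − 2 = 18→18, 204 − 20.4 = 183.6→184, 110 − 11 = 99→99) → #12B863
20%: (20 − 4 = 16→16, 204 − 40.8 = 163.2→163, 110 − 22 = 88→88) → #10A358
30%: (20 − 6 = 14→14, 204 − 61.2 = 142.8→143, 110 − 33 = 77→77) → #0E8F4D
40%: (20 − 8 = 12→12, 204 − 81.6 = 122.4→122, 110 − 44 = 66→66) → #0C7A42
50%: (20 − 10 = 10→10, 204 − 102 = 102→102, 110 − 55 = 55→55) → #0A6637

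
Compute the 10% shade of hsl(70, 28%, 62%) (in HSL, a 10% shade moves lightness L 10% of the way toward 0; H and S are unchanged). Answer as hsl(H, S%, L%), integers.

hsl(70, 28%, 56%)

L moves 10% from 62 toward 0: 62 − 6.2 = 55.8 → 56.
H and S are unchanged.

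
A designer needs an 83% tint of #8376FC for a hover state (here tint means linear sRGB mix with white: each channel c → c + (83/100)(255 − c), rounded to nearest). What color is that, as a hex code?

#8376FC is rgb(131, 118, 252).
Per channel, c → c + 0.83(255 − c):
  R: 131 + 0.83×(255−131) = 131 + 102.92 = 233.92 → 234
  G: 118 + 113.71 = 231.71 → 232
  B: 252 + 2.49 = 254.49 → 254
rgb(234, 232, 254) = #EAE8FE.

#EAE8FE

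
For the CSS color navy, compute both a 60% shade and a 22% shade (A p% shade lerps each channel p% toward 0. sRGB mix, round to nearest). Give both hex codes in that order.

#000033, #000064

CSS navy is rgb(0, 0, 128).
60% shade:
  R: 0 + 0 = 0 → 0
  G: 0 + 0 = 0 → 0
  B: 128 − 76.8 = 51.2 → 51
  → #000033
22% shade:
  R: 0 + 0.22×(0−0) = 0 + 0 = 0 → 0
  G: 0 + 0 = 0 → 0
  B: 128 − 28.16 = 99.84 → 100
  → #000064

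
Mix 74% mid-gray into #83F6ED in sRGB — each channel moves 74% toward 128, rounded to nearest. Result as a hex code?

#83F6ED is rgb(131, 246, 237).
Per channel, c → c + 0.74(128 − c):
  R: 131 − 2.22 = 128.78 → 129
  G: 246 + 0.74×(128−246) = 246 − 87.32 = 158.68 → 159
  B: 237 + 0.74×(128−237) = 237 − 80.66 = 156.34 → 156
rgb(129, 159, 156) = #819F9C.

#819F9C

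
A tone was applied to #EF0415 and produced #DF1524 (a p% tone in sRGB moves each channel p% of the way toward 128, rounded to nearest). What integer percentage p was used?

14%

#EF0415 is rgb(239, 4, 21); #DF1524 is rgb(223, 21, 36).
On the G channel (widest range): 21 ≈ 4 + (p/100)(128 − 4), so p ≈ 100×(21 − 4)/(128 − 4) = 1700/124 = 13.71.
p = 14 reproduces all three channels after rounding.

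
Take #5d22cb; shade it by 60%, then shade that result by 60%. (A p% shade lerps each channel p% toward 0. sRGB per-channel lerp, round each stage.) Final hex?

#0f0620

#5d22cb is rgb(93, 34, 203).
Per channel, c → c + 0.6(0 − c):
  R: 93 + 0.6×(0−93) = 93 − 55.8 = 37.2 → 37
  G: 34 − 20.4 = 13.6 → 14
  B: 203 − 121.8 = 81.2 → 81
After the shade: rgb(37, 14, 81) = #250e51.
Lerp each channel 60% toward 0:
  R: 37 − 22.2 = 14.8 → 15
  G: 14 − 8.4 = 5.6 → 6
  B: 81 + 0.6×(0−81) = 81 − 48.6 = 32.4 → 32
rgb(15, 6, 32) = #0f0620.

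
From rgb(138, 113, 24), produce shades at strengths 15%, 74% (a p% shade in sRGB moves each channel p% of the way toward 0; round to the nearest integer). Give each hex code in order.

15%: (138 − 20.7 = 117.3→117, 113 − 16.95 = 96.05→96, 24 − 3.6 = 20.4→20) → #756014
74%: (138 − 102.12 = 35.88→36, 113 − 83.62 = 29.38→29, 24 − 17.76 = 6.24→6) → #241D06

#756014, #241D06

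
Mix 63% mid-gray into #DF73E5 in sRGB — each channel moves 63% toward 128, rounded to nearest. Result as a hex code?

#A37BA5

#DF73E5 is rgb(223, 115, 229).
Per channel, c → c + 0.63(128 − c):
  R: 223 + 0.63×(128−223) = 223 − 59.85 = 163.15 → 163
  G: 115 + 0.63×(128−115) = 115 + 8.19 = 123.19 → 123
  B: 229 − 63.63 = 165.37 → 165
rgb(163, 123, 165) = #A37BA5.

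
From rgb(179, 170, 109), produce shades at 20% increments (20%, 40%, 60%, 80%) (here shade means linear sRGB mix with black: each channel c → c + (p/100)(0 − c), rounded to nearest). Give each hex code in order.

20%: (179 − 35.8 = 143.2→143, 170 − 34 = 136→136, 109 − 21.8 = 87.2→87) → #8F8857
40%: (179 − 71.6 = 107.4→107, 170 − 68 = 102→102, 109 − 43.6 = 65.4→65) → #6B6641
60%: (179 − 107.4 = 71.6→72, 170 − 102 = 68→68, 109 − 65.4 = 43.6→44) → #48442C
80%: (179 − 143.2 = 35.8→36, 170 − 136 = 34→34, 109 − 87.2 = 21.8→22) → #242216

#8F8857, #6B6641, #48442C, #242216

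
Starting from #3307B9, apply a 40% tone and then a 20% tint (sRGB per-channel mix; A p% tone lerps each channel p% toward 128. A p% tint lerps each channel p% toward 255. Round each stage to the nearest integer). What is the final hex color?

#3307B9 is rgb(51, 7, 185).
A 40% tone moves each channel 40% toward 128:
  R: 51 + 0.4×(128−51) = 51 + 30.8 = 81.8 → 82
  G: 7 + 48.4 = 55.4 → 55
  B: 185 + 0.4×(128−185) = 185 − 22.8 = 162.2 → 162
After the tone: rgb(82, 55, 162) = #5237A2.
Per channel, c → c + 0.2(255 − c):
  R: 82 + 0.2×(255−82) = 82 + 34.6 = 116.6 → 117
  G: 55 + 0.2×(255−55) = 55 + 40 = 95 → 95
  B: 162 + 18.6 = 180.6 → 181
rgb(117, 95, 181) = #755FB5.

#755FB5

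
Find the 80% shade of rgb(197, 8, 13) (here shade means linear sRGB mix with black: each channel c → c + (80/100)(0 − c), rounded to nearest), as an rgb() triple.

Lerp each channel 80% toward 0:
  R: 197 + 0.8×(0−197) = 197 − 157.6 = 39.4 → 39
  G: 8 + 0.8×(0−8) = 8 − 6.4 = 1.6 → 2
  B: 13 + 0.8×(0−13) = 13 − 10.4 = 2.6 → 3

rgb(39, 2, 3)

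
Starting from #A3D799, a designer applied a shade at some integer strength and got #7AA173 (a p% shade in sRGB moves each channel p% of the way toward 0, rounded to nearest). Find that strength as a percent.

25%

#A3D799 is rgb(163, 215, 153); #7AA173 is rgb(122, 161, 115).
On the G channel (widest range): 161 ≈ 215 + (p/100)(0 − 215), so p ≈ 100×(161 − 215)/(0 − 215) = -5400/-215 = 25.12.
p = 25 reproduces all three channels after rounding.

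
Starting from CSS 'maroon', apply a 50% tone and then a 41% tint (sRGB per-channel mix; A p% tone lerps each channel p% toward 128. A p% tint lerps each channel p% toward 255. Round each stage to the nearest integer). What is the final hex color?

CSS maroon is rgb(128, 0, 0).
Per channel, c → c + 0.5(128 − c):
  R: 128 + 0.5×(128−128) = 128 + 0 = 128 → 128
  G: 0 + 64 = 64 → 64
  B: 0 + 0.5×(128−0) = 0 + 64 = 64 → 64
After the tone: rgb(128, 64, 64) = #804040.
Per channel, c → c + 0.41(255 − c):
  R: 128 + 0.41×(255−128) = 128 + 52.07 = 180.07 → 180
  G: 64 + 0.41×(255−64) = 64 + 78.31 = 142.31 → 142
  B: 64 + 0.41×(255−64) = 64 + 78.31 = 142.31 → 142
rgb(180, 142, 142) = #B48E8E.

#B48E8E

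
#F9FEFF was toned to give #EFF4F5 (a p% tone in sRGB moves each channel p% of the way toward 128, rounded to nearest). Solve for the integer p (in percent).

8%

#F9FEFF is rgb(249, 254, 255); #EFF4F5 is rgb(239, 244, 245).
On the B channel (widest range): 245 ≈ 255 + (p/100)(128 − 255), so p ≈ 100×(245 − 255)/(128 − 255) = -1000/-127 = 7.87.
p = 8 reproduces all three channels after rounding.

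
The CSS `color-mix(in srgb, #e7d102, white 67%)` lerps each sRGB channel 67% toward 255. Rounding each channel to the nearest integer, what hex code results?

#e7d102 is rgb(231, 209, 2).
Per channel, c → c + 0.67(255 − c):
  R: 231 + 0.67×(255−231) = 231 + 16.08 = 247.08 → 247
  G: 209 + 0.67×(255−209) = 209 + 30.82 = 239.82 → 240
  B: 2 + 0.67×(255−2) = 2 + 169.51 = 171.51 → 172
rgb(247, 240, 172) = #f7f0ac.

#f7f0ac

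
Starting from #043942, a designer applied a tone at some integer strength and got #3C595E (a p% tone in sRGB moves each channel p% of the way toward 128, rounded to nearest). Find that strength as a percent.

45%

#043942 is rgb(4, 57, 66); #3C595E is rgb(60, 89, 94).
On the R channel (widest range): 60 ≈ 4 + (p/100)(128 − 4), so p ≈ 100×(60 − 4)/(128 − 4) = 5600/124 = 45.16.
p = 45 reproduces all three channels after rounding.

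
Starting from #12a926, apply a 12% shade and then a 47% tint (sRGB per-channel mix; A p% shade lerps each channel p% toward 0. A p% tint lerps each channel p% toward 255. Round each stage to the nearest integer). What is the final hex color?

#80c789

#12a926 is rgb(18, 169, 38).
Per channel, c → c + 0.12(0 − c):
  R: 18 + 0.12×(0−18) = 18 − 2.16 = 15.84 → 16
  G: 169 − 20.28 = 148.72 → 149
  B: 38 + 0.12×(0−38) = 38 − 4.56 = 33.44 → 33
After the shade: rgb(16, 149, 33) = #109521.
A 47% tint moves each channel 47% toward 255:
  R: 16 + 112.33 = 128.33 → 128
  G: 149 + 0.47×(255−149) = 149 + 49.82 = 198.82 → 199
  B: 33 + 0.47×(255−33) = 33 + 104.34 = 137.34 → 137
rgb(128, 199, 137) = #80c789.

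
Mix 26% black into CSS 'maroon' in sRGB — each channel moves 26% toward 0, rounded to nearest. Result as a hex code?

#5F0000

CSS maroon is rgb(128, 0, 0).
Lerp each channel 26% toward 0:
  R: 128 + 0.26×(0−128) = 128 − 33.28 = 94.72 → 95
  G: 0 + 0.26×(0−0) = 0 + 0 = 0 → 0
  B: 0 + 0.26×(0−0) = 0 + 0 = 0 → 0
rgb(95, 0, 0) = #5F0000.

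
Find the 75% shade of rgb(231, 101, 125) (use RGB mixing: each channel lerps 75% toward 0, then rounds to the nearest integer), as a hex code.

A 75% shade moves each channel 75% toward 0:
  R: 231 + 0.75×(0−231) = 231 − 173.25 = 57.75 → 58
  G: 101 − 75.75 = 25.25 → 25
  B: 125 + 0.75×(0−125) = 125 − 93.75 = 31.25 → 31
rgb(58, 25, 31) = #3A191F.

#3A191F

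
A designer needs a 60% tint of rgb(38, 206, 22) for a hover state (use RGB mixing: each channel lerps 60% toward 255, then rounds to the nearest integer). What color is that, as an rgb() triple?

rgb(168, 235, 162)

Per channel, c → c + 0.6(255 − c):
  R: 38 + 0.6×(255−38) = 38 + 130.2 = 168.2 → 168
  G: 206 + 0.6×(255−206) = 206 + 29.4 = 235.4 → 235
  B: 22 + 139.8 = 161.8 → 162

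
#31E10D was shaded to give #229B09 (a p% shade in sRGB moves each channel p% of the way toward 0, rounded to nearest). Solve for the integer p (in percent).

#31E10D is rgb(49, 225, 13); #229B09 is rgb(34, 155, 9).
On the G channel (widest range): 155 ≈ 225 + (p/100)(0 − 225), so p ≈ 100×(155 − 225)/(0 − 225) = -7000/-225 = 31.11.
p = 31 reproduces all three channels after rounding.

31%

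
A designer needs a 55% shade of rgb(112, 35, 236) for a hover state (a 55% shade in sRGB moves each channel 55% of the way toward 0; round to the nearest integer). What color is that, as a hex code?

Per channel, c → c + 0.55(0 − c):
  R: 112 + 0.55×(0−112) = 112 − 61.6 = 50.4 → 50
  G: 35 − 19.25 = 15.75 → 16
  B: 236 + 0.55×(0−236) = 236 − 129.8 = 106.2 → 106
rgb(50, 16, 106) = #32106a.

#32106a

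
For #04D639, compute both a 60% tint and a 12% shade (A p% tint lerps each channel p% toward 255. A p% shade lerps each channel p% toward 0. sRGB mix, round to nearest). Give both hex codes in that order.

#9BEFB0, #04BC32

#04D639 is rgb(4, 214, 57).
60% tint:
  R: 4 + 0.6×(255−4) = 4 + 150.6 = 154.6 → 155
  G: 214 + 0.6×(255−214) = 214 + 24.6 = 238.6 → 239
  B: 57 + 118.8 = 175.8 → 176
  → #9BEFB0
12% shade:
  R: 4 − 0.48 = 3.52 → 4
  G: 214 + 0.12×(0−214) = 214 − 25.68 = 188.32 → 188
  B: 57 + 0.12×(0−57) = 57 − 6.84 = 50.16 → 50
  → #04BC32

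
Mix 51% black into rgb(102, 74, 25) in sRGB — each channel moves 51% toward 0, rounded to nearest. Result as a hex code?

#32240C

Per channel, c → c + 0.51(0 − c):
  R: 102 + 0.51×(0−102) = 102 − 52.02 = 49.98 → 50
  G: 74 − 37.74 = 36.26 → 36
  B: 25 + 0.51×(0−25) = 25 − 12.75 = 12.25 → 12
rgb(50, 36, 12) = #32240C.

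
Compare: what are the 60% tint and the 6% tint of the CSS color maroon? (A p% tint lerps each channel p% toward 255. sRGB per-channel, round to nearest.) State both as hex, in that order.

CSS maroon is rgb(128, 0, 0).
60% tint:
  R: 128 + 0.6×(255−128) = 128 + 76.2 = 204.2 → 204
  G: 0 + 0.6×(255−0) = 0 + 153 = 153 → 153
  B: 0 + 0.6×(255−0) = 0 + 153 = 153 → 153
  → #CC9999
6% tint:
  R: 128 + 0.06×(255−128) = 128 + 7.62 = 135.62 → 136
  G: 0 + 0.06×(255−0) = 0 + 15.3 = 15.3 → 15
  B: 0 + 0.06×(255−0) = 0 + 15.3 = 15.3 → 15
  → #880F0F

#CC9999, #880F0F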